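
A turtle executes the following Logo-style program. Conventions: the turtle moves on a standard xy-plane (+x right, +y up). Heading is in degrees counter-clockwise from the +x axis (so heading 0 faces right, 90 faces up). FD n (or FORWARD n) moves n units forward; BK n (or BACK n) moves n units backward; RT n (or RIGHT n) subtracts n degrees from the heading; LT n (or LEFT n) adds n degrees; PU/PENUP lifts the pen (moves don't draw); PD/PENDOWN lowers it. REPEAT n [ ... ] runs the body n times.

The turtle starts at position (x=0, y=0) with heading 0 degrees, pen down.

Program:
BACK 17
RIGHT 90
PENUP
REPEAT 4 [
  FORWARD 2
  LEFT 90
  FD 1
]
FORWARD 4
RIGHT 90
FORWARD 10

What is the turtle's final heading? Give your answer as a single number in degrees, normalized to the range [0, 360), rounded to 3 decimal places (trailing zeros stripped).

Answer: 180

Derivation:
Executing turtle program step by step:
Start: pos=(0,0), heading=0, pen down
BK 17: (0,0) -> (-17,0) [heading=0, draw]
RT 90: heading 0 -> 270
PU: pen up
REPEAT 4 [
  -- iteration 1/4 --
  FD 2: (-17,0) -> (-17,-2) [heading=270, move]
  LT 90: heading 270 -> 0
  FD 1: (-17,-2) -> (-16,-2) [heading=0, move]
  -- iteration 2/4 --
  FD 2: (-16,-2) -> (-14,-2) [heading=0, move]
  LT 90: heading 0 -> 90
  FD 1: (-14,-2) -> (-14,-1) [heading=90, move]
  -- iteration 3/4 --
  FD 2: (-14,-1) -> (-14,1) [heading=90, move]
  LT 90: heading 90 -> 180
  FD 1: (-14,1) -> (-15,1) [heading=180, move]
  -- iteration 4/4 --
  FD 2: (-15,1) -> (-17,1) [heading=180, move]
  LT 90: heading 180 -> 270
  FD 1: (-17,1) -> (-17,0) [heading=270, move]
]
FD 4: (-17,0) -> (-17,-4) [heading=270, move]
RT 90: heading 270 -> 180
FD 10: (-17,-4) -> (-27,-4) [heading=180, move]
Final: pos=(-27,-4), heading=180, 1 segment(s) drawn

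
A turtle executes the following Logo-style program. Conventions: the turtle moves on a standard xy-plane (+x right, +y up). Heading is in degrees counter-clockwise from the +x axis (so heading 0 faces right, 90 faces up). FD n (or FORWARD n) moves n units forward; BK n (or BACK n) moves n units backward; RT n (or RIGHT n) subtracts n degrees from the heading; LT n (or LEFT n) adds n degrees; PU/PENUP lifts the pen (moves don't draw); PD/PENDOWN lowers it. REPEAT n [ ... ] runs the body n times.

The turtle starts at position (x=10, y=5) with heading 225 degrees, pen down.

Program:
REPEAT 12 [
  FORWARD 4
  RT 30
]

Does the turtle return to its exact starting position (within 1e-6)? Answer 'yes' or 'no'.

Executing turtle program step by step:
Start: pos=(10,5), heading=225, pen down
REPEAT 12 [
  -- iteration 1/12 --
  FD 4: (10,5) -> (7.172,2.172) [heading=225, draw]
  RT 30: heading 225 -> 195
  -- iteration 2/12 --
  FD 4: (7.172,2.172) -> (3.308,1.136) [heading=195, draw]
  RT 30: heading 195 -> 165
  -- iteration 3/12 --
  FD 4: (3.308,1.136) -> (-0.556,2.172) [heading=165, draw]
  RT 30: heading 165 -> 135
  -- iteration 4/12 --
  FD 4: (-0.556,2.172) -> (-3.384,5) [heading=135, draw]
  RT 30: heading 135 -> 105
  -- iteration 5/12 --
  FD 4: (-3.384,5) -> (-4.42,8.864) [heading=105, draw]
  RT 30: heading 105 -> 75
  -- iteration 6/12 --
  FD 4: (-4.42,8.864) -> (-3.384,12.727) [heading=75, draw]
  RT 30: heading 75 -> 45
  -- iteration 7/12 --
  FD 4: (-3.384,12.727) -> (-0.556,15.556) [heading=45, draw]
  RT 30: heading 45 -> 15
  -- iteration 8/12 --
  FD 4: (-0.556,15.556) -> (3.308,16.591) [heading=15, draw]
  RT 30: heading 15 -> 345
  -- iteration 9/12 --
  FD 4: (3.308,16.591) -> (7.172,15.556) [heading=345, draw]
  RT 30: heading 345 -> 315
  -- iteration 10/12 --
  FD 4: (7.172,15.556) -> (10,12.727) [heading=315, draw]
  RT 30: heading 315 -> 285
  -- iteration 11/12 --
  FD 4: (10,12.727) -> (11.035,8.864) [heading=285, draw]
  RT 30: heading 285 -> 255
  -- iteration 12/12 --
  FD 4: (11.035,8.864) -> (10,5) [heading=255, draw]
  RT 30: heading 255 -> 225
]
Final: pos=(10,5), heading=225, 12 segment(s) drawn

Start position: (10, 5)
Final position: (10, 5)
Distance = 0; < 1e-6 -> CLOSED

Answer: yes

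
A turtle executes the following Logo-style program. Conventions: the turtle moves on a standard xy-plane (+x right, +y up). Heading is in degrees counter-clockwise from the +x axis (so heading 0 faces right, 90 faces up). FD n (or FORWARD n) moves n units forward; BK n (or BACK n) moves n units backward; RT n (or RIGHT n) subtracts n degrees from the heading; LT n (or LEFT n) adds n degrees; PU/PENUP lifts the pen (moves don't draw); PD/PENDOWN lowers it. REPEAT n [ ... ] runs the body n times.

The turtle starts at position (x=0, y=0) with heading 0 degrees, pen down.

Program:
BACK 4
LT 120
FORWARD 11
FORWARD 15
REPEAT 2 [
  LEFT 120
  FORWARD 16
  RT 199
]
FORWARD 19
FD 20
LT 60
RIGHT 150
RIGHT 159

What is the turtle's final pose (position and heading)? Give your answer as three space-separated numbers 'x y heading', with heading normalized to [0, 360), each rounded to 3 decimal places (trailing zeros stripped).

Answer: -9.396 -10.141 73

Derivation:
Executing turtle program step by step:
Start: pos=(0,0), heading=0, pen down
BK 4: (0,0) -> (-4,0) [heading=0, draw]
LT 120: heading 0 -> 120
FD 11: (-4,0) -> (-9.5,9.526) [heading=120, draw]
FD 15: (-9.5,9.526) -> (-17,22.517) [heading=120, draw]
REPEAT 2 [
  -- iteration 1/2 --
  LT 120: heading 120 -> 240
  FD 16: (-17,22.517) -> (-25,8.66) [heading=240, draw]
  RT 199: heading 240 -> 41
  -- iteration 2/2 --
  LT 120: heading 41 -> 161
  FD 16: (-25,8.66) -> (-40.128,13.869) [heading=161, draw]
  RT 199: heading 161 -> 322
]
FD 19: (-40.128,13.869) -> (-25.156,2.172) [heading=322, draw]
FD 20: (-25.156,2.172) -> (-9.396,-10.141) [heading=322, draw]
LT 60: heading 322 -> 22
RT 150: heading 22 -> 232
RT 159: heading 232 -> 73
Final: pos=(-9.396,-10.141), heading=73, 7 segment(s) drawn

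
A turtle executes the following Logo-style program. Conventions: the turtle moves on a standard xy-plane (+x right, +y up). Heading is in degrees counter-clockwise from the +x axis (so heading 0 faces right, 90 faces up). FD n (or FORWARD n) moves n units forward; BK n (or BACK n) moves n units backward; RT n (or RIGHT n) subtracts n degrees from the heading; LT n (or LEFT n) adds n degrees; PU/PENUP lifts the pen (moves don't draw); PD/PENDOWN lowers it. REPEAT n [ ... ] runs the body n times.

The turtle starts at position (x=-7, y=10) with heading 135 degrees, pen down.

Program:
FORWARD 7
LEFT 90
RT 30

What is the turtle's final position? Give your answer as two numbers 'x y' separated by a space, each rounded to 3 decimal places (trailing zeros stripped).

Answer: -11.95 14.95

Derivation:
Executing turtle program step by step:
Start: pos=(-7,10), heading=135, pen down
FD 7: (-7,10) -> (-11.95,14.95) [heading=135, draw]
LT 90: heading 135 -> 225
RT 30: heading 225 -> 195
Final: pos=(-11.95,14.95), heading=195, 1 segment(s) drawn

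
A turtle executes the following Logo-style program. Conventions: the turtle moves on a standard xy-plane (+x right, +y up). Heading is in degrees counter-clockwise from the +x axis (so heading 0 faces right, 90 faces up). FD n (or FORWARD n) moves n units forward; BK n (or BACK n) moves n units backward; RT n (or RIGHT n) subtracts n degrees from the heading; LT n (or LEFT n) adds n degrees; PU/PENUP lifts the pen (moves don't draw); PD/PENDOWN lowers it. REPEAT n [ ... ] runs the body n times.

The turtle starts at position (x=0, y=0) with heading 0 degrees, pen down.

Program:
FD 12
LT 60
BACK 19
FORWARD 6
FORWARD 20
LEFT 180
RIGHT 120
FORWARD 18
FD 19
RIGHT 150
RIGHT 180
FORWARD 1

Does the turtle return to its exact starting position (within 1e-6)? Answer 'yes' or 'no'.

Executing turtle program step by step:
Start: pos=(0,0), heading=0, pen down
FD 12: (0,0) -> (12,0) [heading=0, draw]
LT 60: heading 0 -> 60
BK 19: (12,0) -> (2.5,-16.454) [heading=60, draw]
FD 6: (2.5,-16.454) -> (5.5,-11.258) [heading=60, draw]
FD 20: (5.5,-11.258) -> (15.5,6.062) [heading=60, draw]
LT 180: heading 60 -> 240
RT 120: heading 240 -> 120
FD 18: (15.5,6.062) -> (6.5,21.651) [heading=120, draw]
FD 19: (6.5,21.651) -> (-3,38.105) [heading=120, draw]
RT 150: heading 120 -> 330
RT 180: heading 330 -> 150
FD 1: (-3,38.105) -> (-3.866,38.605) [heading=150, draw]
Final: pos=(-3.866,38.605), heading=150, 7 segment(s) drawn

Start position: (0, 0)
Final position: (-3.866, 38.605)
Distance = 38.798; >= 1e-6 -> NOT closed

Answer: no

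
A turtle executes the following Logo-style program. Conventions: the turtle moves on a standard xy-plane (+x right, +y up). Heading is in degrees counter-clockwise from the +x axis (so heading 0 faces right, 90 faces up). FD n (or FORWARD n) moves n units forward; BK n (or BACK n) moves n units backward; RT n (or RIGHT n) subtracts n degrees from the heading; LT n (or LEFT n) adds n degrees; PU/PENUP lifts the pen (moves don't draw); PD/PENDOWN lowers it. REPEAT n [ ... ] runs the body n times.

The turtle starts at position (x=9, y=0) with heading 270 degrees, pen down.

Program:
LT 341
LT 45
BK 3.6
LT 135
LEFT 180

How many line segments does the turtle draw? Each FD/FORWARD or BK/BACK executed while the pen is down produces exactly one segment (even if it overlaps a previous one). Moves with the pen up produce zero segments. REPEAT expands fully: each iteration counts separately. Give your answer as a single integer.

Executing turtle program step by step:
Start: pos=(9,0), heading=270, pen down
LT 341: heading 270 -> 251
LT 45: heading 251 -> 296
BK 3.6: (9,0) -> (7.422,3.236) [heading=296, draw]
LT 135: heading 296 -> 71
LT 180: heading 71 -> 251
Final: pos=(7.422,3.236), heading=251, 1 segment(s) drawn
Segments drawn: 1

Answer: 1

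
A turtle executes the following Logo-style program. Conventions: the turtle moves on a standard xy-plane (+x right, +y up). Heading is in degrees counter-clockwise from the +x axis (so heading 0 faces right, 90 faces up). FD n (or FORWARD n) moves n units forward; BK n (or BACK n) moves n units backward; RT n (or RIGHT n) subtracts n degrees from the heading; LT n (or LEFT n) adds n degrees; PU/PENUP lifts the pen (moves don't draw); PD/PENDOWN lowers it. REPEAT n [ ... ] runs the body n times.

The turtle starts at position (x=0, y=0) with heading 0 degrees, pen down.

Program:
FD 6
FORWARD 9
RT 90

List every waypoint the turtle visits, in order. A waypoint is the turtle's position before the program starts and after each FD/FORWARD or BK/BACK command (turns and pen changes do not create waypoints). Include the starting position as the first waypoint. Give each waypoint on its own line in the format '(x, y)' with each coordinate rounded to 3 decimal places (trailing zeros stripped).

Answer: (0, 0)
(6, 0)
(15, 0)

Derivation:
Executing turtle program step by step:
Start: pos=(0,0), heading=0, pen down
FD 6: (0,0) -> (6,0) [heading=0, draw]
FD 9: (6,0) -> (15,0) [heading=0, draw]
RT 90: heading 0 -> 270
Final: pos=(15,0), heading=270, 2 segment(s) drawn
Waypoints (3 total):
(0, 0)
(6, 0)
(15, 0)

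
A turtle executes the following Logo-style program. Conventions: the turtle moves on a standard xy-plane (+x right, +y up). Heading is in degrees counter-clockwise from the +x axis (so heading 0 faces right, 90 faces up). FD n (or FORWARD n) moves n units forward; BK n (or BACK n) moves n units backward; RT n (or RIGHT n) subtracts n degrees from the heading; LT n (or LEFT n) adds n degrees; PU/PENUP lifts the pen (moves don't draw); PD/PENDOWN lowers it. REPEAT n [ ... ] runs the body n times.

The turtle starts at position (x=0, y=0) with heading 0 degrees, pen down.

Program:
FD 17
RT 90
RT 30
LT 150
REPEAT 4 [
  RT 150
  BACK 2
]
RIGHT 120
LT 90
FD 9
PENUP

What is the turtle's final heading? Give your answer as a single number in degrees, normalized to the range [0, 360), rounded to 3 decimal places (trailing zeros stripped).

Answer: 120

Derivation:
Executing turtle program step by step:
Start: pos=(0,0), heading=0, pen down
FD 17: (0,0) -> (17,0) [heading=0, draw]
RT 90: heading 0 -> 270
RT 30: heading 270 -> 240
LT 150: heading 240 -> 30
REPEAT 4 [
  -- iteration 1/4 --
  RT 150: heading 30 -> 240
  BK 2: (17,0) -> (18,1.732) [heading=240, draw]
  -- iteration 2/4 --
  RT 150: heading 240 -> 90
  BK 2: (18,1.732) -> (18,-0.268) [heading=90, draw]
  -- iteration 3/4 --
  RT 150: heading 90 -> 300
  BK 2: (18,-0.268) -> (17,1.464) [heading=300, draw]
  -- iteration 4/4 --
  RT 150: heading 300 -> 150
  BK 2: (17,1.464) -> (18.732,0.464) [heading=150, draw]
]
RT 120: heading 150 -> 30
LT 90: heading 30 -> 120
FD 9: (18.732,0.464) -> (14.232,8.258) [heading=120, draw]
PU: pen up
Final: pos=(14.232,8.258), heading=120, 6 segment(s) drawn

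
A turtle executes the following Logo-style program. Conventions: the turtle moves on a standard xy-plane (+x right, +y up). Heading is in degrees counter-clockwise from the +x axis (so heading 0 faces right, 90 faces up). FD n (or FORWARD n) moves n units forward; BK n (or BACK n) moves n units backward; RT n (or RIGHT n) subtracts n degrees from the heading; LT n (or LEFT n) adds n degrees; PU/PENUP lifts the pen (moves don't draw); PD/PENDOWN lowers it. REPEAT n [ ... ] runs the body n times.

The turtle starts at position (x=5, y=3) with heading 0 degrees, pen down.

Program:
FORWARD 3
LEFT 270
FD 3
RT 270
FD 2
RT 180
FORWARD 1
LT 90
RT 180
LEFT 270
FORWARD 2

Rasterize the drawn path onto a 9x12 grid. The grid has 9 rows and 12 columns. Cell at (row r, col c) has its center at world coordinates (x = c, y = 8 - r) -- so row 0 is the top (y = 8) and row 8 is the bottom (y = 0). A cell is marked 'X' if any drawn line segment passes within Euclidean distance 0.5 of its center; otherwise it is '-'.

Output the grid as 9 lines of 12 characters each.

Answer: ------------
------------
------------
------------
------------
-----XXXX---
--------X---
--------X---
--------XXXX

Derivation:
Segment 0: (5,3) -> (8,3)
Segment 1: (8,3) -> (8,0)
Segment 2: (8,0) -> (10,0)
Segment 3: (10,0) -> (9,-0)
Segment 4: (9,-0) -> (11,-0)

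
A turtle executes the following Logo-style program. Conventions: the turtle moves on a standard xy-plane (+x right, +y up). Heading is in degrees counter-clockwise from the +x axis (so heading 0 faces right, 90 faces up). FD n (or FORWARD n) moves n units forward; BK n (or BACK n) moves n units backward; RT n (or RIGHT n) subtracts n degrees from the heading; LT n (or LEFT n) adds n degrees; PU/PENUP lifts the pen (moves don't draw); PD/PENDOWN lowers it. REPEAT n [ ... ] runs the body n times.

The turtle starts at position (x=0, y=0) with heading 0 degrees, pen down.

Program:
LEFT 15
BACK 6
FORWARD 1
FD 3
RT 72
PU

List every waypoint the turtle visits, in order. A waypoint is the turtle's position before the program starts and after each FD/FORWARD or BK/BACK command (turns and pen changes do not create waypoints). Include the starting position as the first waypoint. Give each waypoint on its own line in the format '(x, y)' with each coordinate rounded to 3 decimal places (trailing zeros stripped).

Answer: (0, 0)
(-5.796, -1.553)
(-4.83, -1.294)
(-1.932, -0.518)

Derivation:
Executing turtle program step by step:
Start: pos=(0,0), heading=0, pen down
LT 15: heading 0 -> 15
BK 6: (0,0) -> (-5.796,-1.553) [heading=15, draw]
FD 1: (-5.796,-1.553) -> (-4.83,-1.294) [heading=15, draw]
FD 3: (-4.83,-1.294) -> (-1.932,-0.518) [heading=15, draw]
RT 72: heading 15 -> 303
PU: pen up
Final: pos=(-1.932,-0.518), heading=303, 3 segment(s) drawn
Waypoints (4 total):
(0, 0)
(-5.796, -1.553)
(-4.83, -1.294)
(-1.932, -0.518)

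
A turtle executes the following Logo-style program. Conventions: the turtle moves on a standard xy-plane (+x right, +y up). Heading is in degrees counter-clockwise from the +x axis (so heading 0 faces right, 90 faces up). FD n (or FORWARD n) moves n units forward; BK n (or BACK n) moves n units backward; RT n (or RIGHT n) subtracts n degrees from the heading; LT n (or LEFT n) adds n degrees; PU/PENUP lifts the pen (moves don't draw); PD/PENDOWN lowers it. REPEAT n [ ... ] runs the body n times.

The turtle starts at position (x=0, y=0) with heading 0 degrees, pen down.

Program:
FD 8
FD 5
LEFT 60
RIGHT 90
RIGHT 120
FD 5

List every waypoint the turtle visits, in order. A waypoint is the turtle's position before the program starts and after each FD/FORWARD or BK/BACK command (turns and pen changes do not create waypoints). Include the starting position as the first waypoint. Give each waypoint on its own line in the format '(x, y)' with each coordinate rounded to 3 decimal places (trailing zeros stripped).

Executing turtle program step by step:
Start: pos=(0,0), heading=0, pen down
FD 8: (0,0) -> (8,0) [heading=0, draw]
FD 5: (8,0) -> (13,0) [heading=0, draw]
LT 60: heading 0 -> 60
RT 90: heading 60 -> 330
RT 120: heading 330 -> 210
FD 5: (13,0) -> (8.67,-2.5) [heading=210, draw]
Final: pos=(8.67,-2.5), heading=210, 3 segment(s) drawn
Waypoints (4 total):
(0, 0)
(8, 0)
(13, 0)
(8.67, -2.5)

Answer: (0, 0)
(8, 0)
(13, 0)
(8.67, -2.5)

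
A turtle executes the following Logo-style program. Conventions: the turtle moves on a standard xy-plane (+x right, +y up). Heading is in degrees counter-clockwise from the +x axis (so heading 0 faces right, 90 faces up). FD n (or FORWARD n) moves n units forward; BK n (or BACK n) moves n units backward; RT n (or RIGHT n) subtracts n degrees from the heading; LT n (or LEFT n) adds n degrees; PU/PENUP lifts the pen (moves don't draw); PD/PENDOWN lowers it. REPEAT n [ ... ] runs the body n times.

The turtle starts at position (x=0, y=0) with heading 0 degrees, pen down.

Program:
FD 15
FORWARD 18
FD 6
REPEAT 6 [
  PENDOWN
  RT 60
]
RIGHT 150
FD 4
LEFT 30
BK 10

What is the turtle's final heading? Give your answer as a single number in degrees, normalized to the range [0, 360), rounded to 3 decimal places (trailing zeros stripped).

Answer: 240

Derivation:
Executing turtle program step by step:
Start: pos=(0,0), heading=0, pen down
FD 15: (0,0) -> (15,0) [heading=0, draw]
FD 18: (15,0) -> (33,0) [heading=0, draw]
FD 6: (33,0) -> (39,0) [heading=0, draw]
REPEAT 6 [
  -- iteration 1/6 --
  PD: pen down
  RT 60: heading 0 -> 300
  -- iteration 2/6 --
  PD: pen down
  RT 60: heading 300 -> 240
  -- iteration 3/6 --
  PD: pen down
  RT 60: heading 240 -> 180
  -- iteration 4/6 --
  PD: pen down
  RT 60: heading 180 -> 120
  -- iteration 5/6 --
  PD: pen down
  RT 60: heading 120 -> 60
  -- iteration 6/6 --
  PD: pen down
  RT 60: heading 60 -> 0
]
RT 150: heading 0 -> 210
FD 4: (39,0) -> (35.536,-2) [heading=210, draw]
LT 30: heading 210 -> 240
BK 10: (35.536,-2) -> (40.536,6.66) [heading=240, draw]
Final: pos=(40.536,6.66), heading=240, 5 segment(s) drawn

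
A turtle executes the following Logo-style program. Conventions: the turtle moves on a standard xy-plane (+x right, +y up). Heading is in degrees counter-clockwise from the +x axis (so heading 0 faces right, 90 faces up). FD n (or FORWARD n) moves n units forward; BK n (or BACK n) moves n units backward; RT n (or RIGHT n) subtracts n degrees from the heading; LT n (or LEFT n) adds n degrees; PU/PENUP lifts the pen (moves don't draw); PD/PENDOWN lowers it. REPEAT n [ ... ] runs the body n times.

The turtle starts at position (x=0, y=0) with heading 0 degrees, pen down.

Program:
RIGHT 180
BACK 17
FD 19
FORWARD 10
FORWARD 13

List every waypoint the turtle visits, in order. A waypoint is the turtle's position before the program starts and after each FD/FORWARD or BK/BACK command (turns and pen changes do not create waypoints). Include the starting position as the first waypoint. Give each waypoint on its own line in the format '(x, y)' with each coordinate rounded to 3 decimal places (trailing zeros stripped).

Answer: (0, 0)
(17, 0)
(-2, 0)
(-12, 0)
(-25, 0)

Derivation:
Executing turtle program step by step:
Start: pos=(0,0), heading=0, pen down
RT 180: heading 0 -> 180
BK 17: (0,0) -> (17,0) [heading=180, draw]
FD 19: (17,0) -> (-2,0) [heading=180, draw]
FD 10: (-2,0) -> (-12,0) [heading=180, draw]
FD 13: (-12,0) -> (-25,0) [heading=180, draw]
Final: pos=(-25,0), heading=180, 4 segment(s) drawn
Waypoints (5 total):
(0, 0)
(17, 0)
(-2, 0)
(-12, 0)
(-25, 0)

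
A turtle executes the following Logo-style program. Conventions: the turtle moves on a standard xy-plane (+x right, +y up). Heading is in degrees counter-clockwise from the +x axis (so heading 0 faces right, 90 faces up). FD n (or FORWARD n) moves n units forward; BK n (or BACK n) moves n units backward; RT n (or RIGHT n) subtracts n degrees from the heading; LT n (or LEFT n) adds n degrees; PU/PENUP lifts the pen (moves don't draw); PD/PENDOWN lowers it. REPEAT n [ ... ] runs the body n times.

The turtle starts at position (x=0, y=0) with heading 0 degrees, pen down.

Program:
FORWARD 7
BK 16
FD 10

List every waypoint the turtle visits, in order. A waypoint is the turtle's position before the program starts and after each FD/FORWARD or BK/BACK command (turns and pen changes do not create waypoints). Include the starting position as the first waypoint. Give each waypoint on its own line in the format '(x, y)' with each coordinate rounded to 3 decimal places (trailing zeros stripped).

Answer: (0, 0)
(7, 0)
(-9, 0)
(1, 0)

Derivation:
Executing turtle program step by step:
Start: pos=(0,0), heading=0, pen down
FD 7: (0,0) -> (7,0) [heading=0, draw]
BK 16: (7,0) -> (-9,0) [heading=0, draw]
FD 10: (-9,0) -> (1,0) [heading=0, draw]
Final: pos=(1,0), heading=0, 3 segment(s) drawn
Waypoints (4 total):
(0, 0)
(7, 0)
(-9, 0)
(1, 0)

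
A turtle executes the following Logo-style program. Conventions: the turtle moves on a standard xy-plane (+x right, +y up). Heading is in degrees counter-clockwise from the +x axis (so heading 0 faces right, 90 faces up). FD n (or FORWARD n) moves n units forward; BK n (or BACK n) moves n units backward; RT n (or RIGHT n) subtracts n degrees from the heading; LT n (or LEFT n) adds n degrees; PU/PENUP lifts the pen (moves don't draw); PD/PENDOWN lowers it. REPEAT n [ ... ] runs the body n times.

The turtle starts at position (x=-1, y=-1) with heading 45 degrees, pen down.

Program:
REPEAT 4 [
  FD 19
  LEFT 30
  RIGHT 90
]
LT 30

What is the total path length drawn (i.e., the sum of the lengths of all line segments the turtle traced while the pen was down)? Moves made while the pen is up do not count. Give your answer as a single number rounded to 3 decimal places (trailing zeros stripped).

Executing turtle program step by step:
Start: pos=(-1,-1), heading=45, pen down
REPEAT 4 [
  -- iteration 1/4 --
  FD 19: (-1,-1) -> (12.435,12.435) [heading=45, draw]
  LT 30: heading 45 -> 75
  RT 90: heading 75 -> 345
  -- iteration 2/4 --
  FD 19: (12.435,12.435) -> (30.788,7.517) [heading=345, draw]
  LT 30: heading 345 -> 15
  RT 90: heading 15 -> 285
  -- iteration 3/4 --
  FD 19: (30.788,7.517) -> (35.705,-10.835) [heading=285, draw]
  LT 30: heading 285 -> 315
  RT 90: heading 315 -> 225
  -- iteration 4/4 --
  FD 19: (35.705,-10.835) -> (22.27,-24.27) [heading=225, draw]
  LT 30: heading 225 -> 255
  RT 90: heading 255 -> 165
]
LT 30: heading 165 -> 195
Final: pos=(22.27,-24.27), heading=195, 4 segment(s) drawn

Segment lengths:
  seg 1: (-1,-1) -> (12.435,12.435), length = 19
  seg 2: (12.435,12.435) -> (30.788,7.517), length = 19
  seg 3: (30.788,7.517) -> (35.705,-10.835), length = 19
  seg 4: (35.705,-10.835) -> (22.27,-24.27), length = 19
Total = 76

Answer: 76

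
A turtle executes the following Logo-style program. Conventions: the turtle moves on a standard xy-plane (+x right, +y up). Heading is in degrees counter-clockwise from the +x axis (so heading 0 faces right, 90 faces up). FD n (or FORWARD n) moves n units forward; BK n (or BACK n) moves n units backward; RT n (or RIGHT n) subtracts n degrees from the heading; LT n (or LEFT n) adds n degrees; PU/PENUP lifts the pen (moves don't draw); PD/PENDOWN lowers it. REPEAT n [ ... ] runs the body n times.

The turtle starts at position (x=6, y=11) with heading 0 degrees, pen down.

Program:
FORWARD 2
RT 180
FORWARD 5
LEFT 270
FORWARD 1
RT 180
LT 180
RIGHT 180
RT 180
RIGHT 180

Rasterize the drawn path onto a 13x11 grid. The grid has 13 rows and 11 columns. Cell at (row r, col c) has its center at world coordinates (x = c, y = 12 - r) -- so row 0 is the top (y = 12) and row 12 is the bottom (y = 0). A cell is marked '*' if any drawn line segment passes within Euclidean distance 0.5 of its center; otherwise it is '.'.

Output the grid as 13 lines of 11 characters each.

Segment 0: (6,11) -> (8,11)
Segment 1: (8,11) -> (3,11)
Segment 2: (3,11) -> (3,12)

Answer: ...*.......
...******..
...........
...........
...........
...........
...........
...........
...........
...........
...........
...........
...........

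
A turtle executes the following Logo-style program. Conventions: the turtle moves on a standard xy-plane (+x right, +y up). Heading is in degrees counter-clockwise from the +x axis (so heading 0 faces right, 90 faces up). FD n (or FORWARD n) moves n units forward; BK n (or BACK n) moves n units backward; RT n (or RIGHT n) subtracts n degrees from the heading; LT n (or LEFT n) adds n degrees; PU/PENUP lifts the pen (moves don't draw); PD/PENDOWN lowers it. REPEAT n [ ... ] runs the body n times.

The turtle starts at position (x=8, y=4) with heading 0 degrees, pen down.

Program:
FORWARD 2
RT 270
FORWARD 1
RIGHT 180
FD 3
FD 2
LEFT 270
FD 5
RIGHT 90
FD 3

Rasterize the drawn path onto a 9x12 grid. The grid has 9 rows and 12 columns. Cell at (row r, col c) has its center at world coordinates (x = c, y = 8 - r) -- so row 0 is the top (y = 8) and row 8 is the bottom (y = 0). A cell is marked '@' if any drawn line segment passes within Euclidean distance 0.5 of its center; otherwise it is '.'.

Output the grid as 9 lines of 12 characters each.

Segment 0: (8,4) -> (10,4)
Segment 1: (10,4) -> (10,5)
Segment 2: (10,5) -> (10,2)
Segment 3: (10,2) -> (10,0)
Segment 4: (10,0) -> (5,-0)
Segment 5: (5,-0) -> (5,3)

Answer: ............
............
............
..........@.
........@@@.
.....@....@.
.....@....@.
.....@....@.
.....@@@@@@.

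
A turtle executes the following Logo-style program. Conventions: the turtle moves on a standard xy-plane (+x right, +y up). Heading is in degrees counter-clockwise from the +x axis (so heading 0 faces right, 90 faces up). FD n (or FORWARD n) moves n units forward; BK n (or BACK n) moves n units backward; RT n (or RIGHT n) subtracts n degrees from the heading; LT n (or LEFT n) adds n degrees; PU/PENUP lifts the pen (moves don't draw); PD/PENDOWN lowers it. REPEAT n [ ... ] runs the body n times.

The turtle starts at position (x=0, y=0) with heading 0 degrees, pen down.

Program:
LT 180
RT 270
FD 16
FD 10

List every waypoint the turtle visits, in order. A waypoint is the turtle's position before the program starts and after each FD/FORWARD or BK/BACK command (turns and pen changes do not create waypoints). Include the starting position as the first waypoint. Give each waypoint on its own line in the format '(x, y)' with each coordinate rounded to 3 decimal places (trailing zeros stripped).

Executing turtle program step by step:
Start: pos=(0,0), heading=0, pen down
LT 180: heading 0 -> 180
RT 270: heading 180 -> 270
FD 16: (0,0) -> (0,-16) [heading=270, draw]
FD 10: (0,-16) -> (0,-26) [heading=270, draw]
Final: pos=(0,-26), heading=270, 2 segment(s) drawn
Waypoints (3 total):
(0, 0)
(0, -16)
(0, -26)

Answer: (0, 0)
(0, -16)
(0, -26)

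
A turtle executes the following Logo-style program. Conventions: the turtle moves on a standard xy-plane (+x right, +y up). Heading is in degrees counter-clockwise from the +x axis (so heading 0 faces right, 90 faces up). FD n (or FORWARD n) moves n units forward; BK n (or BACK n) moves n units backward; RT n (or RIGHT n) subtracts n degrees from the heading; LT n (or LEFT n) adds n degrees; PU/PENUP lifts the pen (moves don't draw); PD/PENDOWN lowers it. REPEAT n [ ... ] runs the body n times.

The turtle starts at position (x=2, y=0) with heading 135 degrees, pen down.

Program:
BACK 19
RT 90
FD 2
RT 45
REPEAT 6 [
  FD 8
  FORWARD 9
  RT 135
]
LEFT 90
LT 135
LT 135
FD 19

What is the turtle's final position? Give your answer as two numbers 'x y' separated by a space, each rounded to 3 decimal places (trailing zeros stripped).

Executing turtle program step by step:
Start: pos=(2,0), heading=135, pen down
BK 19: (2,0) -> (15.435,-13.435) [heading=135, draw]
RT 90: heading 135 -> 45
FD 2: (15.435,-13.435) -> (16.849,-12.021) [heading=45, draw]
RT 45: heading 45 -> 0
REPEAT 6 [
  -- iteration 1/6 --
  FD 8: (16.849,-12.021) -> (24.849,-12.021) [heading=0, draw]
  FD 9: (24.849,-12.021) -> (33.849,-12.021) [heading=0, draw]
  RT 135: heading 0 -> 225
  -- iteration 2/6 --
  FD 8: (33.849,-12.021) -> (28.192,-17.678) [heading=225, draw]
  FD 9: (28.192,-17.678) -> (21.828,-24.042) [heading=225, draw]
  RT 135: heading 225 -> 90
  -- iteration 3/6 --
  FD 8: (21.828,-24.042) -> (21.828,-16.042) [heading=90, draw]
  FD 9: (21.828,-16.042) -> (21.828,-7.042) [heading=90, draw]
  RT 135: heading 90 -> 315
  -- iteration 4/6 --
  FD 8: (21.828,-7.042) -> (27.485,-12.698) [heading=315, draw]
  FD 9: (27.485,-12.698) -> (33.849,-19.062) [heading=315, draw]
  RT 135: heading 315 -> 180
  -- iteration 5/6 --
  FD 8: (33.849,-19.062) -> (25.849,-19.062) [heading=180, draw]
  FD 9: (25.849,-19.062) -> (16.849,-19.062) [heading=180, draw]
  RT 135: heading 180 -> 45
  -- iteration 6/6 --
  FD 8: (16.849,-19.062) -> (22.506,-13.406) [heading=45, draw]
  FD 9: (22.506,-13.406) -> (28.87,-7.042) [heading=45, draw]
  RT 135: heading 45 -> 270
]
LT 90: heading 270 -> 0
LT 135: heading 0 -> 135
LT 135: heading 135 -> 270
FD 19: (28.87,-7.042) -> (28.87,-26.042) [heading=270, draw]
Final: pos=(28.87,-26.042), heading=270, 15 segment(s) drawn

Answer: 28.87 -26.042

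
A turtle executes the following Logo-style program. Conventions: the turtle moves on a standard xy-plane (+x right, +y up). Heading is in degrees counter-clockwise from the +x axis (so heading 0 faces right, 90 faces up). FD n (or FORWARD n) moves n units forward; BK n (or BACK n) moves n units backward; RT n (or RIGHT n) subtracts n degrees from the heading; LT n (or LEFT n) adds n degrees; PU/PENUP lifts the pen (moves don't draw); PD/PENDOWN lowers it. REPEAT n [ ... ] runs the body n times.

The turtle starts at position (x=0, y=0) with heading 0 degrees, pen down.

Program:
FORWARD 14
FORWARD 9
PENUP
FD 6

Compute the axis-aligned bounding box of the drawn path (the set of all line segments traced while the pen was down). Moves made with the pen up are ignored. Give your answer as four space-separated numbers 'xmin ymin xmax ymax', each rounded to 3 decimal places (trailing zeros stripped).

Executing turtle program step by step:
Start: pos=(0,0), heading=0, pen down
FD 14: (0,0) -> (14,0) [heading=0, draw]
FD 9: (14,0) -> (23,0) [heading=0, draw]
PU: pen up
FD 6: (23,0) -> (29,0) [heading=0, move]
Final: pos=(29,0), heading=0, 2 segment(s) drawn

Segment endpoints: x in {0, 14, 23}, y in {0}
xmin=0, ymin=0, xmax=23, ymax=0

Answer: 0 0 23 0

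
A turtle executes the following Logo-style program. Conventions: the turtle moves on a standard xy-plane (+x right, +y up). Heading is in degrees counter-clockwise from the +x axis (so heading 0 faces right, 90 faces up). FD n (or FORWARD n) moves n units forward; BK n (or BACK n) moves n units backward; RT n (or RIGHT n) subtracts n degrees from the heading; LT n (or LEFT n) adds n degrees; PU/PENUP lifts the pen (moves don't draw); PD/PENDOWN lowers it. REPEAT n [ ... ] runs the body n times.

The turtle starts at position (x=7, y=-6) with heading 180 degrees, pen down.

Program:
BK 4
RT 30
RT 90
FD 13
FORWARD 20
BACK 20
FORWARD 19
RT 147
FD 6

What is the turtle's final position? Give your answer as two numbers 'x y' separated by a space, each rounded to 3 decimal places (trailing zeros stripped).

Executing turtle program step by step:
Start: pos=(7,-6), heading=180, pen down
BK 4: (7,-6) -> (11,-6) [heading=180, draw]
RT 30: heading 180 -> 150
RT 90: heading 150 -> 60
FD 13: (11,-6) -> (17.5,5.258) [heading=60, draw]
FD 20: (17.5,5.258) -> (27.5,22.579) [heading=60, draw]
BK 20: (27.5,22.579) -> (17.5,5.258) [heading=60, draw]
FD 19: (17.5,5.258) -> (27,21.713) [heading=60, draw]
RT 147: heading 60 -> 273
FD 6: (27,21.713) -> (27.314,15.721) [heading=273, draw]
Final: pos=(27.314,15.721), heading=273, 6 segment(s) drawn

Answer: 27.314 15.721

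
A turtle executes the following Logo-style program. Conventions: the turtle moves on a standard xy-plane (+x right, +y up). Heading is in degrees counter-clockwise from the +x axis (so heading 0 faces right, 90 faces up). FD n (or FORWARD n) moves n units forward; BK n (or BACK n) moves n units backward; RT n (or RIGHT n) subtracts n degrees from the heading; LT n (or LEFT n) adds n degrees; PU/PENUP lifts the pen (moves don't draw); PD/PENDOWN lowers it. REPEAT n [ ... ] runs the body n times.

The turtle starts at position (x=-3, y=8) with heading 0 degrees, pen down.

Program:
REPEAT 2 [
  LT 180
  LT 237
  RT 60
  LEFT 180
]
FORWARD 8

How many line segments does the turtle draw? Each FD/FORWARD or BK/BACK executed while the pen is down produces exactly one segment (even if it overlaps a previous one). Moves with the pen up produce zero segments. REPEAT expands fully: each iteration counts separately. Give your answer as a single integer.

Executing turtle program step by step:
Start: pos=(-3,8), heading=0, pen down
REPEAT 2 [
  -- iteration 1/2 --
  LT 180: heading 0 -> 180
  LT 237: heading 180 -> 57
  RT 60: heading 57 -> 357
  LT 180: heading 357 -> 177
  -- iteration 2/2 --
  LT 180: heading 177 -> 357
  LT 237: heading 357 -> 234
  RT 60: heading 234 -> 174
  LT 180: heading 174 -> 354
]
FD 8: (-3,8) -> (4.956,7.164) [heading=354, draw]
Final: pos=(4.956,7.164), heading=354, 1 segment(s) drawn
Segments drawn: 1

Answer: 1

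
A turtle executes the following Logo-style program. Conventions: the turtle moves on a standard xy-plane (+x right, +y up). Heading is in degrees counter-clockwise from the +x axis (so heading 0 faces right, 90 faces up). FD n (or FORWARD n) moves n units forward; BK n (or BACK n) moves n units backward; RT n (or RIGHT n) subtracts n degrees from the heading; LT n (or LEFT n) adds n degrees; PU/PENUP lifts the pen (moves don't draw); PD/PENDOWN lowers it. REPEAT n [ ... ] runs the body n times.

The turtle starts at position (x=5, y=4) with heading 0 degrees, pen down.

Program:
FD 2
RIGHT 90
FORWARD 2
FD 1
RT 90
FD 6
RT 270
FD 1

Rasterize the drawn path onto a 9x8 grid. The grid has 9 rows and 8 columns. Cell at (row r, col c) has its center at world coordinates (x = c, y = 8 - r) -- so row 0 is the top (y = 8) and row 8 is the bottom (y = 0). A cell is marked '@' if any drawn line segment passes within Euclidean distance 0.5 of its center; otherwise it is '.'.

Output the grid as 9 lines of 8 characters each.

Segment 0: (5,4) -> (7,4)
Segment 1: (7,4) -> (7,2)
Segment 2: (7,2) -> (7,1)
Segment 3: (7,1) -> (1,1)
Segment 4: (1,1) -> (1,-0)

Answer: ........
........
........
........
.....@@@
.......@
.......@
.@@@@@@@
.@......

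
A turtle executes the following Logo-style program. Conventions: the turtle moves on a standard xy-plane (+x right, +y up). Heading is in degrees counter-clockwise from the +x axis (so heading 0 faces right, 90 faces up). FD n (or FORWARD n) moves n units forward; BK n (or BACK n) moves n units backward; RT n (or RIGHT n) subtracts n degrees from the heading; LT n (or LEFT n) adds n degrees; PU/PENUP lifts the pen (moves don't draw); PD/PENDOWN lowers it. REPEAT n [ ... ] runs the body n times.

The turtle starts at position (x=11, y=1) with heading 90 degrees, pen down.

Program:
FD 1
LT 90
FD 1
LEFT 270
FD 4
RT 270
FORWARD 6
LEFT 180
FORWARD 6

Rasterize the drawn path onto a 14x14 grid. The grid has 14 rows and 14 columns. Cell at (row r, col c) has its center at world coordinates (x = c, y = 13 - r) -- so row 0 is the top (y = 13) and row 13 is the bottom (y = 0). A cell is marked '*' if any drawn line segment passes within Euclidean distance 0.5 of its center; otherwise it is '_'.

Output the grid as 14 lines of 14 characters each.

Segment 0: (11,1) -> (11,2)
Segment 1: (11,2) -> (10,2)
Segment 2: (10,2) -> (10,6)
Segment 3: (10,6) -> (4,6)
Segment 4: (4,6) -> (10,6)

Answer: ______________
______________
______________
______________
______________
______________
______________
____*******___
__________*___
__________*___
__________*___
__________**__
___________*__
______________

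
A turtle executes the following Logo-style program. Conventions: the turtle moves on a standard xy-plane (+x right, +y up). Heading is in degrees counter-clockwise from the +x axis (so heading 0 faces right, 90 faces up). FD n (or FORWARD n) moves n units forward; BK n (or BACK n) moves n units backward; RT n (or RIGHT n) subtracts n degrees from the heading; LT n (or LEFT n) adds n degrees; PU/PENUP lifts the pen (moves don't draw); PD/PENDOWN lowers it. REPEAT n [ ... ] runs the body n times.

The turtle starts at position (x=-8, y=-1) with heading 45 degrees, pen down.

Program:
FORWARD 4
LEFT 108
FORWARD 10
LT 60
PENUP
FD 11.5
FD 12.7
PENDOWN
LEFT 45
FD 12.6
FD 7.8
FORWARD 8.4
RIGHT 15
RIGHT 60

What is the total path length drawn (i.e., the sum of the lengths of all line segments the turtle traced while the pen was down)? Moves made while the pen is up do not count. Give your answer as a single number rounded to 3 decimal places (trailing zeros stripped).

Answer: 42.8

Derivation:
Executing turtle program step by step:
Start: pos=(-8,-1), heading=45, pen down
FD 4: (-8,-1) -> (-5.172,1.828) [heading=45, draw]
LT 108: heading 45 -> 153
FD 10: (-5.172,1.828) -> (-14.082,6.368) [heading=153, draw]
LT 60: heading 153 -> 213
PU: pen up
FD 11.5: (-14.082,6.368) -> (-23.726,0.105) [heading=213, move]
FD 12.7: (-23.726,0.105) -> (-34.377,-6.812) [heading=213, move]
PD: pen down
LT 45: heading 213 -> 258
FD 12.6: (-34.377,-6.812) -> (-36.997,-19.137) [heading=258, draw]
FD 7.8: (-36.997,-19.137) -> (-38.619,-26.766) [heading=258, draw]
FD 8.4: (-38.619,-26.766) -> (-40.365,-34.983) [heading=258, draw]
RT 15: heading 258 -> 243
RT 60: heading 243 -> 183
Final: pos=(-40.365,-34.983), heading=183, 5 segment(s) drawn

Segment lengths:
  seg 1: (-8,-1) -> (-5.172,1.828), length = 4
  seg 2: (-5.172,1.828) -> (-14.082,6.368), length = 10
  seg 3: (-34.377,-6.812) -> (-36.997,-19.137), length = 12.6
  seg 4: (-36.997,-19.137) -> (-38.619,-26.766), length = 7.8
  seg 5: (-38.619,-26.766) -> (-40.365,-34.983), length = 8.4
Total = 42.8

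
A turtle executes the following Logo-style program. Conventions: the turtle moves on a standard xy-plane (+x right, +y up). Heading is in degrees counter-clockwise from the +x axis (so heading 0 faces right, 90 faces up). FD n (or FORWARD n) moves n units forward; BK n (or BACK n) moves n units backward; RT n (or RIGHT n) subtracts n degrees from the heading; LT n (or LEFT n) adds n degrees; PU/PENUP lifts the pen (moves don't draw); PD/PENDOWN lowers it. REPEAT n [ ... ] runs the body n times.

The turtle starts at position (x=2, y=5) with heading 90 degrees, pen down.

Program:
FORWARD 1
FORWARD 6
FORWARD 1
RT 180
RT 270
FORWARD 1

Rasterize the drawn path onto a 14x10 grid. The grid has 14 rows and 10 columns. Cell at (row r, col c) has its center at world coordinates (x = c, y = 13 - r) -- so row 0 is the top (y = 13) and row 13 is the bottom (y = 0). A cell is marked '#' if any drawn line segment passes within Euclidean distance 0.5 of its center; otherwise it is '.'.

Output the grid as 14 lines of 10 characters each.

Segment 0: (2,5) -> (2,6)
Segment 1: (2,6) -> (2,12)
Segment 2: (2,12) -> (2,13)
Segment 3: (2,13) -> (3,13)

Answer: ..##......
..#.......
..#.......
..#.......
..#.......
..#.......
..#.......
..#.......
..#.......
..........
..........
..........
..........
..........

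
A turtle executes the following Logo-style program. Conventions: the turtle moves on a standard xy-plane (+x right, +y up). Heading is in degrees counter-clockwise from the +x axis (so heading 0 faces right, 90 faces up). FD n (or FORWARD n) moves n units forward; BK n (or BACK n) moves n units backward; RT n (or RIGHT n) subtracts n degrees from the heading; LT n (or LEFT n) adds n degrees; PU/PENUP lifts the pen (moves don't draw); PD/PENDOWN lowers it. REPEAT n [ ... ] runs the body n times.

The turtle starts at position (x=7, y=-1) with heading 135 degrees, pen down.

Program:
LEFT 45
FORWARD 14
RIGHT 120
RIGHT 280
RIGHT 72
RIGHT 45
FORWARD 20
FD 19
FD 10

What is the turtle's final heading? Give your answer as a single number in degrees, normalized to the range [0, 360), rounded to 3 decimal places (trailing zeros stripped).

Executing turtle program step by step:
Start: pos=(7,-1), heading=135, pen down
LT 45: heading 135 -> 180
FD 14: (7,-1) -> (-7,-1) [heading=180, draw]
RT 120: heading 180 -> 60
RT 280: heading 60 -> 140
RT 72: heading 140 -> 68
RT 45: heading 68 -> 23
FD 20: (-7,-1) -> (11.41,6.815) [heading=23, draw]
FD 19: (11.41,6.815) -> (28.9,14.239) [heading=23, draw]
FD 10: (28.9,14.239) -> (38.105,18.146) [heading=23, draw]
Final: pos=(38.105,18.146), heading=23, 4 segment(s) drawn

Answer: 23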